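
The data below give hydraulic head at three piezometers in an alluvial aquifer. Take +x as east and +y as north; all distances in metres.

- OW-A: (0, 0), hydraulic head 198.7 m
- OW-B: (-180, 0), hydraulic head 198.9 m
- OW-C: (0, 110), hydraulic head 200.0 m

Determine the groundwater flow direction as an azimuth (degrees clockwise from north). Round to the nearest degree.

∂h/∂x = (198.9 − 198.7) / (-180 − 0) = -0.001111
∂h/∂y = (200.0 − 198.7) / (110 − 0) = +0.01182
Flow direction (−∇h) has components (+0.001111 E, -0.01182 N).
Azimuth = atan2(E, N) = atan2(+0.001111, -0.01182) = 174.6° ≈ 175°.

175°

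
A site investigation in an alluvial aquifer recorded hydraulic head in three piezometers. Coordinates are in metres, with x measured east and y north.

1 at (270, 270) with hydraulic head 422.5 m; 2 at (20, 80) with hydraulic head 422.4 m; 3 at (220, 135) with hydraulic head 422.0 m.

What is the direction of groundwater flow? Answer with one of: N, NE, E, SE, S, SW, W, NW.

SE

Differences from 1: to 2 (Δx, Δy, Δh) = (-250, -190, -0.1); to 3 = (-50, -135, -0.5).
Solve a·Δx + b·Δy = Δh: det = (-250)·(-135) − (-50)·(-190) = 24250.
∂h/∂x = [(-0.1)·(-135) − (-0.5)·(-190)] / 24250 = -0.003361
∂h/∂y = [(-250)·(-0.5) − (-50)·(-0.1)] / 24250 = +0.004948
Flow = −∇h = (+0.003361 east, -0.004948 north), which points southeast.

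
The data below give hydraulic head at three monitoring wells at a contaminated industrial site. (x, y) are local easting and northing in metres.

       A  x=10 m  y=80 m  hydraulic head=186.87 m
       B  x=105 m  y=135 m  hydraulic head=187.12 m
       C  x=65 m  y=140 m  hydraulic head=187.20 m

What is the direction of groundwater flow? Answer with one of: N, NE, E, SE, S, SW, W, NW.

S

Taking A as reference: B−A = (95, 55, +0.25); C−A = (55, 60, +0.33).
Determinant of the coordinate differences = 95·60 − 55·55 = 2675.
∂h/∂x = [(+0.25)·60 − (+0.33)·55] / 2675 = -0.001178
∂h/∂y = [95·(+0.33) − 55·(+0.25)] / 2675 = +0.006579
Flow = −∇h = (+0.001178 east, -0.006579 north), which points south.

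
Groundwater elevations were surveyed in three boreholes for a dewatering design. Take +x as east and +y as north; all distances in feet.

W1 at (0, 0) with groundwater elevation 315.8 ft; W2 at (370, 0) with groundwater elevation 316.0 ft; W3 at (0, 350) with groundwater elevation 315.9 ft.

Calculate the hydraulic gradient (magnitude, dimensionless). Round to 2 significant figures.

0.00061

∂h/∂x = (316.0 − 315.8) / (370 − 0) = +0.0005405
∂h/∂y = (315.9 − 315.8) / (350 − 0) = +0.0002857
|∇h| = √(0.0005405² + 0.0002857²) = 0.0006114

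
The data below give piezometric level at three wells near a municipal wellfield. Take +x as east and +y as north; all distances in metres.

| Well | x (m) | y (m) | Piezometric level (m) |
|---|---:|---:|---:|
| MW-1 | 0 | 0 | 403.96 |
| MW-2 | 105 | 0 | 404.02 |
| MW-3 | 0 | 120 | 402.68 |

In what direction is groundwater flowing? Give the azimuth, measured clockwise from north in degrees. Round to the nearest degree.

∂h/∂x = (404.02 − 403.96) / (105 − 0) = +0.0005714
∂h/∂y = (402.68 − 403.96) / (120 − 0) = -0.01067
Flow direction (−∇h) has components (-0.0005714 E, +0.01067 N).
Azimuth = atan2(E, N) = atan2(-0.0005714, +0.01067) = 356.9° ≈ 357°.

357°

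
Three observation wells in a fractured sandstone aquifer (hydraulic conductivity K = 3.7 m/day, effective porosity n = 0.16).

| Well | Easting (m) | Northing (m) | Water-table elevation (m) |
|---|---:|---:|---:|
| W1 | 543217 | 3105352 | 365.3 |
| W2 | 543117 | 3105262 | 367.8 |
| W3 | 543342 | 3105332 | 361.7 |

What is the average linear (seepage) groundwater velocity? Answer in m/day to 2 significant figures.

0.66 m/day

Three-point gradient (reference W1): Δ to W2 = (-100, -90, +2.5), Δ to W3 = (125, -20, -3.6).
∂h/∂x = -0.02823, ∂h/∂y = +0.003585 (det = 13250).
|∇h| = √(-0.02823² + 0.003585²) = 0.02846
Seepage velocity v = K·i/n = 3.7 × 0.02846 / 0.16 = 0.6581 m/day.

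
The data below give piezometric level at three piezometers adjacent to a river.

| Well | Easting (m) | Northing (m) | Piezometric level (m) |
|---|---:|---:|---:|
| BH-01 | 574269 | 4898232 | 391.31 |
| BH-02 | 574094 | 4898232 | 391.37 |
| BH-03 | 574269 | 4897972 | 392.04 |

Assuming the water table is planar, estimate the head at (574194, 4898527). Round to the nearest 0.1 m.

∂h/∂x = (391.37 − 391.31) / (574094 − 574269) = -0.0003429
∂h/∂y = (392.04 − 391.31) / (4897972 − 4898232) = -0.002808
h(574194, 4898527) = 391.31 + (-0.0003429)·(-75) + (-0.002808)·(295) = 391.31 +0.026 -0.828 = 390.507 m.

390.5 m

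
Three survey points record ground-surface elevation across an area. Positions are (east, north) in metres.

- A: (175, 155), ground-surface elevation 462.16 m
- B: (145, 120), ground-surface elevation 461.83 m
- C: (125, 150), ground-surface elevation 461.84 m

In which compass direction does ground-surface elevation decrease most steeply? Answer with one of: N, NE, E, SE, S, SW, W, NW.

Taking A as reference: B−A = (-30, -35, -0.33); C−A = (-50, -5, -0.32).
Determinant of the coordinate differences = (-30)·(-5) − (-50)·(-35) = -1600.
∂z/∂x = [(-0.33)·(-5) − (-0.32)·(-35)] / -1600 = +0.005969
∂z/∂y = [(-30)·(-0.32) − (-50)·(-0.33)] / -1600 = +0.004313
Steepest decrease is along −∇f = (-0.005969 E, -0.004313 N) → southwest.

SW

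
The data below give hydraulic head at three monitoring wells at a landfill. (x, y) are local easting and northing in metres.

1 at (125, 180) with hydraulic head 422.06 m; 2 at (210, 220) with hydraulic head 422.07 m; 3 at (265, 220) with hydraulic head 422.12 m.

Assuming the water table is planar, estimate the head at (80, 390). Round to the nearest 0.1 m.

421.7 m

Differences from 1: to 2 (Δx, Δy, Δh) = (85, 40, +0.01); to 3 = (140, 40, +0.06).
Determinant of the coordinate differences = 85·40 − 140·40 = -2200.
∂h/∂x = [(+0.01)·40 − (+0.06)·40] / -2200 = +0.0009091
∂h/∂y = [85·(+0.06) − 140·(+0.01)] / -2200 = -0.001682
h(80, 390) = 422.06 + (+0.0009091)·(-45) + (-0.001682)·(210) = 422.06 -0.041 -0.353 = 421.666 m.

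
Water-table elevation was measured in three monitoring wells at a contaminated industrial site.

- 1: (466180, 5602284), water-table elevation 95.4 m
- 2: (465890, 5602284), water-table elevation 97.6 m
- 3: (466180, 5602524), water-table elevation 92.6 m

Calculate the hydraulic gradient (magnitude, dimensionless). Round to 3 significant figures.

0.0139

∂h/∂x = (97.6 − 95.4) / (465890 − 466180) = -0.007586
∂h/∂y = (92.6 − 95.4) / (5602524 − 5602284) = -0.01167
|∇h| = √(-0.007586² + -0.01167²) = 0.01392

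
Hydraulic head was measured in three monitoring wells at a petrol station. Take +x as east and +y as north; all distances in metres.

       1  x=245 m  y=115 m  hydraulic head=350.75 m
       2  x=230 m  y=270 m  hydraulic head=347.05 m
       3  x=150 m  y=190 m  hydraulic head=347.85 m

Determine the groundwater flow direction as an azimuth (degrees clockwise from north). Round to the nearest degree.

331°

Taking 1 as reference: 2−1 = (-15, 155, -3.70); 3−1 = (-95, 75, -2.90).
Determinant of the coordinate differences = (-15)·75 − (-95)·155 = 13600.
∂h/∂x = [(-3.70)·75 − (-2.90)·155] / 13600 = +0.01265
∂h/∂y = [(-15)·(-2.90) − (-95)·(-3.70)] / 13600 = -0.02265
Flow direction (−∇h) has components (-0.01265 E, +0.02265 N).
Azimuth = atan2(E, N) = atan2(-0.01265, +0.02265) = 330.8° ≈ 331°.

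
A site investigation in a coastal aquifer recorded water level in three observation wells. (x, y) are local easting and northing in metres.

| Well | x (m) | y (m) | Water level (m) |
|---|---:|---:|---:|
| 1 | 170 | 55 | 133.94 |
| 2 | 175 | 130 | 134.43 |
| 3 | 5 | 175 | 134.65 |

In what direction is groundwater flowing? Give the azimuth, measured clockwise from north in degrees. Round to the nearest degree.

184°

Taking 1 as reference: 2−1 = (5, 75, +0.49); 3−1 = (-165, 120, +0.71).
Determinant of the coordinate differences = 5·120 − (-165)·75 = 12975.
∂h/∂x = [(+0.49)·120 − (+0.71)·75] / 12975 = +0.0004277
∂h/∂y = [5·(+0.71) − (-165)·(+0.49)] / 12975 = +0.006505
Flow direction (−∇h) has components (-0.0004277 E, -0.006505 N).
Azimuth = atan2(E, N) = atan2(-0.0004277, -0.006505) = 183.8° ≈ 184°.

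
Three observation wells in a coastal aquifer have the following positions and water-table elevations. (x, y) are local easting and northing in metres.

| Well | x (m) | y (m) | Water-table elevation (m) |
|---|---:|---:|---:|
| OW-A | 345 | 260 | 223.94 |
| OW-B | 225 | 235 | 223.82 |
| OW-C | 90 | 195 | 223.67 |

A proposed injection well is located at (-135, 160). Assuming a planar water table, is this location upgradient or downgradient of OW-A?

downgradient

Taking OW-A as reference: OW-B−OW-A = (-120, -25, -0.12); OW-C−OW-A = (-255, -65, -0.27).
Solve a·Δx + b·Δy = Δh: det = (-120)·(-65) − (-255)·(-25) = 1425.
∂h/∂x = [(-0.12)·(-65) − (-0.27)·(-25)] / 1425 = +0.0007368
∂h/∂y = [(-120)·(-0.27) − (-255)·(-0.12)] / 1425 = +0.001263
Head at (-135, 160) = 223.94 + (+0.0007368)·(-480) + (+0.001263)·(-100) = 223.46 m.
That is lower than the 223.94 m at OW-A, so the point is downgradient.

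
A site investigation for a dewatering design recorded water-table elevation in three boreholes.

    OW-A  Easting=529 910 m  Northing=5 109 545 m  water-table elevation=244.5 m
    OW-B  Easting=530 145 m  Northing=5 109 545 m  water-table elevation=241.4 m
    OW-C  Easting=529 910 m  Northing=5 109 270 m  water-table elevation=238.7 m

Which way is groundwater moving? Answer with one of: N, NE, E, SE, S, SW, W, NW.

SE

∂h/∂x = (241.4 − 244.5) / (530145 − 529910) = -0.01319
∂h/∂y = (238.7 − 244.5) / (5109270 − 5109545) = +0.02109
Flow = −∇h = (+0.01319 east, -0.02109 north), which points southeast.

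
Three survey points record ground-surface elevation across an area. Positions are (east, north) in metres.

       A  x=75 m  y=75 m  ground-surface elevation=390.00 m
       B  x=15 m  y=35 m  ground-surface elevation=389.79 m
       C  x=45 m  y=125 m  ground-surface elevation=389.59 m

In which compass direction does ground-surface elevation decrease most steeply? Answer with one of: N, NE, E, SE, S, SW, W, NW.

Differences from A: to B (Δx, Δy, Δh) = (-60, -40, -0.21); to C = (-30, 50, -0.41).
Determinant of the coordinate differences = (-60)·50 − (-30)·(-40) = -4200.
∂z/∂x = [(-0.21)·50 − (-0.41)·(-40)] / -4200 = +0.006405
∂z/∂y = [(-60)·(-0.41) − (-30)·(-0.21)] / -4200 = -0.004357
Steepest decrease is along −∇f = (-0.006405 E, +0.004357 N) → northwest.

NW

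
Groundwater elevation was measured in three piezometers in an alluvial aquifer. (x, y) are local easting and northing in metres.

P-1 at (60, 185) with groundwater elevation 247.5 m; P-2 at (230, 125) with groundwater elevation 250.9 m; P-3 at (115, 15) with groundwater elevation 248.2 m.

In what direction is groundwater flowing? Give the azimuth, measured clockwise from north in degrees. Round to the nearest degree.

263°

With h = a·x + b·y + c and P-1 as origin, the differences give:
  170·a + (-60)·b = +3.4
  55·a + (-170)·b = +0.7
Eliminate b (×(-170) and ×(-60), subtract): -25600·a = -536.00 → a = ∂h/∂x = +0.02094
Back-substitute: b = ∂h/∂y = +0.002656.
Flow direction (−∇h) has components (-0.02094 E, -0.002656 N).
Azimuth = atan2(E, N) = atan2(-0.02094, -0.002656) = 262.8° ≈ 263°.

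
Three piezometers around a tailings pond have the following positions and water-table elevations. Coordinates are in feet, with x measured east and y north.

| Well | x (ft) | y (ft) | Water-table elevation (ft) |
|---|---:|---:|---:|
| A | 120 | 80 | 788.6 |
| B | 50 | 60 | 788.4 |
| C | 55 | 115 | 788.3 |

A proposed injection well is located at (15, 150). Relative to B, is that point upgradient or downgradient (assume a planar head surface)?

Differences from A: to B (Δx, Δy, Δh) = (-70, -20, -0.2); to C = (-65, 35, -0.3).
Solve a·Δx + b·Δy = Δh: det = (-70)·35 − (-65)·(-20) = -3750.
∂h/∂x = [(-0.2)·35 − (-0.3)·(-20)] / -3750 = +0.003467
∂h/∂y = [(-70)·(-0.3) − (-65)·(-0.2)] / -3750 = -0.002133
Head at (15, 150) = 788.6 + (+0.003467)·(-105) + (-0.002133)·(70) = 788.09 ft.
That is lower than the 788.4 ft at B, so the point is downgradient.

downgradient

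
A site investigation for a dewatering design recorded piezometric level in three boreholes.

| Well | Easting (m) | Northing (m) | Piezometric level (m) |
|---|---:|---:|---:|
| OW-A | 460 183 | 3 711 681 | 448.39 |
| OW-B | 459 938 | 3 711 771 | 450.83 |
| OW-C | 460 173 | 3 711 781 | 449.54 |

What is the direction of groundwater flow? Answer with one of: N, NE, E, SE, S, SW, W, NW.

SE

With h = a·x + b·y + c and OW-A as origin, the differences give:
  (-245)·a + 90·b = +2.44
  (-10)·a + 100·b = +1.15
Eliminate b (×100 and ×90, subtract): -23600·a = 140.500 → a = ∂h/∂x = -0.005953
Back-substitute: b = ∂h/∂y = +0.01090.
Flow = −∇h = (+0.005953 east, -0.01090 north), which points southeast.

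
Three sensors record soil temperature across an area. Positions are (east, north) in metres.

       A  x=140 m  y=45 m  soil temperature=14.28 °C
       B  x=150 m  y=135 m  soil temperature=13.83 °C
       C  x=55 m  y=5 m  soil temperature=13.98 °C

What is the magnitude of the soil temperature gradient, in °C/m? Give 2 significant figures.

0.0084 °C/m

With T = a·x + b·y + c and A as origin, the differences give:
  10·a + 90·b = -0.45
  (-85)·a + (-40)·b = -0.30
Eliminate b (×(-40) and ×90, subtract): 7250·a = 45.000 → a = ∂T/∂x = +0.006207
Back-substitute: b = ∂T/∂y = -0.005690.
|∇f| = √(0.006207² + -0.005690²) = 0.00842 °C/m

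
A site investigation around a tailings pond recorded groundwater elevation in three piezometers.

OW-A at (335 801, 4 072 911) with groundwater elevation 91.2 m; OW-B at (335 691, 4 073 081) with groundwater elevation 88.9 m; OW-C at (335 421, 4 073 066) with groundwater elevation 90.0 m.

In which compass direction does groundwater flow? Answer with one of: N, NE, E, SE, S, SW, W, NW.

N

Taking OW-A as reference: OW-B−OW-A = (-110, 170, -2.3); OW-C−OW-A = (-380, 155, -1.2).
Determinant of the coordinate differences = (-110)·155 − (-380)·170 = 47550.
∂h/∂x = [(-2.3)·155 − (-1.2)·170] / 47550 = -0.003207
∂h/∂y = [(-110)·(-1.2) − (-380)·(-2.3)] / 47550 = -0.01560
Flow = −∇h = (+0.003207 east, +0.01560 north), which points north.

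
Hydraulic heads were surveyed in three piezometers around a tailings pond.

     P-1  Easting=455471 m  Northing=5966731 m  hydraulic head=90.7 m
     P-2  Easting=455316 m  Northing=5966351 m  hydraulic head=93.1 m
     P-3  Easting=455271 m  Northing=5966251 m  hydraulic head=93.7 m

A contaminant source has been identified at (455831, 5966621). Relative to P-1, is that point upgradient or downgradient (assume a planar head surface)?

upgradient

Differences from P-1: to P-2 (Δx, Δy, Δh) = (-155, -380, +2.4); to P-3 = (-200, -480, +3.0).
Solve a·Δx + b·Δy = Δh: det = (-155)·(-480) − (-200)·(-380) = -1600.
∂h/∂x = [(+2.4)·(-480) − (+3.0)·(-380)] / -1600 = +0.007500
∂h/∂y = [(-155)·(+3.0) − (-200)·(+2.4)] / -1600 = -0.009375
Head at (455831, 5966621) = 90.7 + (+0.007500)·(360) + (-0.009375)·(-110) = 94.43 m.
That is higher than the 90.7 m at P-1, so the point is upgradient.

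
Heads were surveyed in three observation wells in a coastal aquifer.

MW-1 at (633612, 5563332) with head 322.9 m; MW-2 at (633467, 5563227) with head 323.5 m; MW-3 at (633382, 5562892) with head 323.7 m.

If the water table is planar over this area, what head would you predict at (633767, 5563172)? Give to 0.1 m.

322.1 m

With h = a·x + b·y + c and MW-1 as origin, the differences give:
  (-145)·a + (-105)·b = +0.6
  (-230)·a + (-440)·b = +0.8
Eliminate b (×(-440) and ×(-105), subtract): 39650·a = -180.00 → a = ∂h/∂x = -0.004540
Back-substitute: b = ∂h/∂y = +0.0005549.
h(633767, 5563172) = 322.9 + (-0.004540)·(155) + (+0.0005549)·(-160) = 322.9 -0.704 -0.089 = 322.108 m.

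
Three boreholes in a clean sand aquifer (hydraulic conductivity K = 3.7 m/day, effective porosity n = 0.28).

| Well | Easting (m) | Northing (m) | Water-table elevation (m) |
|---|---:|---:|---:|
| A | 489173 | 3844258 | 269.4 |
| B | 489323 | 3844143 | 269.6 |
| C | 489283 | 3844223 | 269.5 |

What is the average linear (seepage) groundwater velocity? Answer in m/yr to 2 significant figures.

With h = a·x + b·y + c and A as origin, the differences give:
  150·a + (-115)·b = +0.2
  110·a + (-35)·b = +0.1
Eliminate b (×(-35) and ×(-115), subtract): 7400·a = 4.50 → a = ∂h/∂x = +0.0006081
Back-substitute: b = ∂h/∂y = -0.0009459.
|∇h| = √(0.0006081² + -0.0009459²) = 0.001125
Seepage velocity v = K·i/n = 3.7 × 0.001125 / 0.28 = 0.01487 m/day = 5.431 m/yr.

5.4 m/yr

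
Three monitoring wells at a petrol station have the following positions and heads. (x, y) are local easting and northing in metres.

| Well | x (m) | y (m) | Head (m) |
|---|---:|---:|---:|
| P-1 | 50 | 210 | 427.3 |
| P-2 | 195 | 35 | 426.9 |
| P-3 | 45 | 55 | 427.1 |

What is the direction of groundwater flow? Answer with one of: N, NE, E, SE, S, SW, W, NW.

SE

With h = a·x + b·y + c and P-1 as origin, the differences give:
  145·a + (-175)·b = -0.4
  (-5)·a + (-155)·b = -0.2
Eliminate b (×(-155) and ×(-175), subtract): -23350·a = 27.00 → a = ∂h/∂x = -0.001156
Back-substitute: b = ∂h/∂y = +0.001328.
Flow = −∇h = (+0.001156 east, -0.001328 north), which points southeast.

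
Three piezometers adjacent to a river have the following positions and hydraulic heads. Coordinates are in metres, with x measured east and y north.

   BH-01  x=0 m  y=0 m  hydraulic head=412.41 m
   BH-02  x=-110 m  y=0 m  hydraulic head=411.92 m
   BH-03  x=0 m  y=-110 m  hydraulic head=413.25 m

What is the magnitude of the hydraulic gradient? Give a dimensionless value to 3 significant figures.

0.00884

∂h/∂x = (411.92 − 412.41) / (-110 − 0) = +0.004455
∂h/∂y = (413.25 − 412.41) / (-110 − 0) = -0.007636
|∇h| = √(0.004455² + -0.007636²) = 0.008841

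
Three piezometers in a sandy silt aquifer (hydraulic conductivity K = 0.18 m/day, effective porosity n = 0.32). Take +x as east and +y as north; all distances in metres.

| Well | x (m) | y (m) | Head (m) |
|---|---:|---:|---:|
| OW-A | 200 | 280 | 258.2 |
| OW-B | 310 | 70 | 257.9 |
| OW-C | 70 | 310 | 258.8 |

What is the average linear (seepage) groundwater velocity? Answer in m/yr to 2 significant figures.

Differences from OW-A: to OW-B (Δx, Δy, Δh) = (110, -210, -0.3); to OW-C = (-130, 30, +0.6).
Solve a·Δx + b·Δy = Δh: det = 110·30 − (-130)·(-210) = -24000.
∂h/∂x = [(-0.3)·30 − (+0.6)·(-210)] / -24000 = -0.004875
∂h/∂y = [110·(+0.6) − (-130)·(-0.3)] / -24000 = -0.001125
|∇h| = √(-0.004875² + -0.001125²) = 0.005003
Seepage velocity v = K·i/n = 0.18 × 0.005003 / 0.32 = 0.002814 m/day = 1.028 m/yr.

1.0 m/yr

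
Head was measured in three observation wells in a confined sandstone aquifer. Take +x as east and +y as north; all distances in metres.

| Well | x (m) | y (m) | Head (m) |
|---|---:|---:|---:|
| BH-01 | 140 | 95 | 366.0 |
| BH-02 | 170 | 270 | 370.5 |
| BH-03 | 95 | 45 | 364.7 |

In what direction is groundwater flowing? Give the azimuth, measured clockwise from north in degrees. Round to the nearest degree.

With h = a·x + b·y + c and BH-01 as origin, the differences give:
  30·a + 175·b = +4.5
  (-45)·a + (-50)·b = -1.3
Eliminate b (×(-50) and ×175, subtract): 6375·a = 2.50 → a = ∂h/∂x = +0.0003922
Back-substitute: b = ∂h/∂y = +0.02565.
Flow direction (−∇h) has components (-0.0003922 E, -0.02565 N).
Azimuth = atan2(E, N) = atan2(-0.0003922, -0.02565) = 180.9° ≈ 181°.

181°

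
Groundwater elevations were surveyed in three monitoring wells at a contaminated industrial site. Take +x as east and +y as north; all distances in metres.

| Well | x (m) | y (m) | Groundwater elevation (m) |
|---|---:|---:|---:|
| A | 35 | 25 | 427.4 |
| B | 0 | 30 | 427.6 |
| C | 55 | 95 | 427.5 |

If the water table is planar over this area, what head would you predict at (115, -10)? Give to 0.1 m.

Three-point gradient (reference A): Δ to B = (-35, 5, +0.2), Δ to C = (20, 70, +0.1).
∂h/∂x = -0.005294, ∂h/∂y = +0.002941 (det = -2550).
h(115, -10) = 427.4 + (-0.005294)·(80) + (+0.002941)·(-35) = 427.4 -0.424 -0.103 = 426.874 m.

426.9 m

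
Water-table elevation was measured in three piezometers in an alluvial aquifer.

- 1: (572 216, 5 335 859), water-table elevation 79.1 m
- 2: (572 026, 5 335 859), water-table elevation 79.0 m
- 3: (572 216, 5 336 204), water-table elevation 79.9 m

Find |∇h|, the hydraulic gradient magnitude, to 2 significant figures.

0.0024

∂h/∂x = (79.0 − 79.1) / (572026 − 572216) = +0.0005263
∂h/∂y = (79.9 − 79.1) / (5336204 − 5335859) = +0.002319
|∇h| = √(0.0005263² + 0.002319²) = 0.002378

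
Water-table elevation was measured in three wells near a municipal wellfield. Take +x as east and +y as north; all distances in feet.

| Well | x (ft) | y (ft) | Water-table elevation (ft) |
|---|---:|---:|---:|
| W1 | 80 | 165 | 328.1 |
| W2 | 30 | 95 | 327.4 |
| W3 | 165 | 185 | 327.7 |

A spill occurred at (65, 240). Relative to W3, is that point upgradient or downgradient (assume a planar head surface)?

upgradient

With h = a·x + b·y + c and W1 as origin, the differences give:
  (-50)·a + (-70)·b = -0.7
  85·a + 20·b = -0.4
Eliminate b (×20 and ×(-70), subtract): 4950·a = -42.00 → a = ∂h/∂x = -0.008485
Back-substitute: b = ∂h/∂y = +0.01606.
Head at (65, 240) = 328.1 + (-0.008485)·(-15) + (+0.01606)·(75) = 329.43 ft.
That is higher than the 327.7 ft at W3, so the point is upgradient.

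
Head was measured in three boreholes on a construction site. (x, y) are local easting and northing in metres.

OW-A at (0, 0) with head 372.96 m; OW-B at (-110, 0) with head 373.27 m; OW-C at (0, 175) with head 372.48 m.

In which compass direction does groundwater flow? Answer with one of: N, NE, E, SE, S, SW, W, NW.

NE

∂h/∂x = (373.27 − 372.96) / (-110 − 0) = -0.002818
∂h/∂y = (372.48 − 372.96) / (175 − 0) = -0.002743
Flow = −∇h = (+0.002818 east, +0.002743 north), which points northeast.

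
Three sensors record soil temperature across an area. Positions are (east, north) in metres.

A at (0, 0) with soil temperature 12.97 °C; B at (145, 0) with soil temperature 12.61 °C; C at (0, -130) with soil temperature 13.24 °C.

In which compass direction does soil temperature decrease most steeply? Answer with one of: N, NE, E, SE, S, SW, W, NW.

NE

∂T/∂x = (12.61 − 12.97) / (145 − 0) = -0.002483
∂T/∂y = (13.24 − 12.97) / (-130 − 0) = -0.002077
Steepest decrease is along −∇f = (+0.002483 E, +0.002077 N) → northeast.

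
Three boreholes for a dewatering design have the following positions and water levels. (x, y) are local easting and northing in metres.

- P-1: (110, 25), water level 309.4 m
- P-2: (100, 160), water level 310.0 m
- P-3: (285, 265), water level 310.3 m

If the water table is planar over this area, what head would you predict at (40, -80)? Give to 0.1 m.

309.0 m

Taking P-1 as reference: P-2−P-1 = (-10, 135, +0.6); P-3−P-1 = (175, 240, +0.9).
Determinant of the coordinate differences = (-10)·240 − 175·135 = -26025.
∂h/∂x = [(+0.6)·240 − (+0.9)·135] / -26025 = -0.0008646
∂h/∂y = [(-10)·(+0.9) − 175·(+0.6)] / -26025 = +0.004380
h(40, -80) = 309.4 + (-0.0008646)·(-70) + (+0.004380)·(-105) = 309.4 +0.061 -0.460 = 309.001 m.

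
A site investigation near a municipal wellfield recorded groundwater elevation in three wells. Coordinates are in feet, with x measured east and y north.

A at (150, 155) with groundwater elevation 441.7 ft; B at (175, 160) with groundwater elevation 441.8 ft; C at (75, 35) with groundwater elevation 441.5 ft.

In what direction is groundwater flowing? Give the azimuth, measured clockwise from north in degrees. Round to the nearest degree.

With h = a·x + b·y + c and A as origin, the differences give:
  25·a + 5·b = +0.1
  (-75)·a + (-120)·b = -0.2
Eliminate b (×(-120) and ×5, subtract): -2625·a = -11.00 → a = ∂h/∂x = +0.004190
Back-substitute: b = ∂h/∂y = -0.0009524.
Flow direction (−∇h) has components (-0.004190 E, +0.0009524 N).
Azimuth = atan2(E, N) = atan2(-0.004190, +0.0009524) = 282.8° ≈ 283°.

283°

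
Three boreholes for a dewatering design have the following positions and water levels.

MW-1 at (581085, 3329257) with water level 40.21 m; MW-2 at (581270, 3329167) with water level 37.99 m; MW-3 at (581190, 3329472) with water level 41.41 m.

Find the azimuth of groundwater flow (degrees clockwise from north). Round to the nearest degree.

Three-point gradient (reference MW-1): Δ to MW-2 = (185, -90, -2.22), Δ to MW-3 = (105, 215, +1.20).
∂h/∂x = -0.007502, ∂h/∂y = +0.009245 (det = 49225).
Flow direction (−∇h) has components (+0.007502 E, -0.009245 N).
Azimuth = atan2(E, N) = atan2(+0.007502, -0.009245) = 140.9° ≈ 141°.

141°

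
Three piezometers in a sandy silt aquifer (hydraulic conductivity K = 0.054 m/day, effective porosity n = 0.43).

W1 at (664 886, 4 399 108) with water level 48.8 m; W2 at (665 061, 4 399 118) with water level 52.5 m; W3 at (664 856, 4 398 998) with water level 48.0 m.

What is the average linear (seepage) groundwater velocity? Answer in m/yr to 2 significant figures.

0.97 m/yr

Three-point gradient (reference W1): Δ to W2 = (175, 10, +3.7), Δ to W3 = (-30, -110, -0.8).
∂h/∂x = +0.02106, ∂h/∂y = +0.001530 (det = -18950).
|∇h| = √(0.02106² + 0.001530²) = 0.02112
Seepage velocity v = K·i/n = 0.054 × 0.02112 / 0.43 = 0.002652 m/day = 0.9686 m/yr.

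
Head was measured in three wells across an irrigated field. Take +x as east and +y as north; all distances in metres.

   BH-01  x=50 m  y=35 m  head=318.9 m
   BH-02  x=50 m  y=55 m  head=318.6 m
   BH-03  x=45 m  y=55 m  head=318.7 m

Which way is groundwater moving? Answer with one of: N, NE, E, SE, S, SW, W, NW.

Differences from BH-01: to BH-02 (Δx, Δy, Δh) = (0, 20, -0.3); to BH-03 = (-5, 20, -0.2).
Solve a·Δx + b·Δy = Δh: det = 0·20 − (-5)·20 = 100.
∂h/∂x = [(-0.3)·20 − (-0.2)·20] / 100 = -0.02000
∂h/∂y = [0·(-0.2) − (-5)·(-0.3)] / 100 = -0.01500
Flow = −∇h = (+0.02000 east, +0.01500 north), which points northeast.

NE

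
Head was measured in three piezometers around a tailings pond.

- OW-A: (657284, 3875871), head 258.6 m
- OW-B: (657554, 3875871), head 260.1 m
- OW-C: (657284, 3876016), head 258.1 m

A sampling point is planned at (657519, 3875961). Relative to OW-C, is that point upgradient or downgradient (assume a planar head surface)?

∂h/∂x = (260.1 − 258.6) / (657554 − 657284) = +0.005556
∂h/∂y = (258.1 − 258.6) / (3876016 − 3875871) = -0.003448
Head at (657519, 3875961) = 258.6 + (+0.005556)·(235) + (-0.003448)·(90) = 259.60 m.
That is higher than the 258.1 m at OW-C, so the point is upgradient.

upgradient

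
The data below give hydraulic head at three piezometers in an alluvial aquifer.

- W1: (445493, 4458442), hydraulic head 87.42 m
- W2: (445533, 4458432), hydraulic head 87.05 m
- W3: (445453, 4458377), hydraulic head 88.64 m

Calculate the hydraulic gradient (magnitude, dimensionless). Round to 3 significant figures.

Taking W1 as reference: W2−W1 = (40, -10, -0.37); W3−W1 = (-40, -65, +1.22).
Determinant of the coordinate differences = 40·(-65) − (-40)·(-10) = -3000.
∂h/∂x = [(-0.37)·(-65) − (+1.22)·(-10)] / -3000 = -0.01208
∂h/∂y = [40·(+1.22) − (-40)·(-0.37)] / -3000 = -0.01133
|∇h| = √(-0.01208² + -0.01133²) = 0.01656

0.0166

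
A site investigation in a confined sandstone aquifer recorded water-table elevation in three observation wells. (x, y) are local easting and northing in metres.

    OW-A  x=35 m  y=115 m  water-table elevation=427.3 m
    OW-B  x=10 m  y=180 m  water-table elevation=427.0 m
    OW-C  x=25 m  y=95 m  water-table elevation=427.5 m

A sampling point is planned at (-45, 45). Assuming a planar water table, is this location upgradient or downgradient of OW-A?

upgradient

With h = a·x + b·y + c and OW-A as origin, the differences give:
  (-25)·a + 65·b = -0.3
  (-10)·a + (-20)·b = +0.2
Eliminate b (×(-20) and ×65, subtract): 1150·a = -7.00 → a = ∂h/∂x = -0.006087
Back-substitute: b = ∂h/∂y = -0.006957.
Head at (-45, 45) = 427.3 + (-0.006087)·(-80) + (-0.006957)·(-70) = 428.27 m.
That is higher than the 427.3 m at OW-A, so the point is upgradient.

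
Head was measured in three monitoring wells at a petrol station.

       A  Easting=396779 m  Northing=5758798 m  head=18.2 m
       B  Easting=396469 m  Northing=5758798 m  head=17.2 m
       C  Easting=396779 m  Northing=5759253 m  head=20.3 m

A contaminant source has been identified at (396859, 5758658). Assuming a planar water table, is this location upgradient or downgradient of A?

∂h/∂x = (17.2 − 18.2) / (396469 − 396779) = +0.003226
∂h/∂y = (20.3 − 18.2) / (5759253 − 5758798) = +0.004615
Head at (396859, 5758658) = 18.2 + (+0.003226)·(80) + (+0.004615)·(-140) = 17.81 m.
That is lower than the 18.2 m at A, so the point is downgradient.

downgradient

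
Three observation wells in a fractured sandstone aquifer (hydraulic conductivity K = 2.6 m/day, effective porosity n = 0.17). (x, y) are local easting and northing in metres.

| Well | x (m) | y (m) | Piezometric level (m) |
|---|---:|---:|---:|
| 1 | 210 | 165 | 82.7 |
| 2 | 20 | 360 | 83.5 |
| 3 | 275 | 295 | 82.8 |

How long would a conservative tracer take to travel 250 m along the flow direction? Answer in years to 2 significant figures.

Taking 1 as reference: 2−1 = (-190, 195, +0.8); 3−1 = (65, 130, +0.1).
Solve a·Δx + b·Δy = Δh: det = (-190)·130 − 65·195 = -37375.
∂h/∂x = [(+0.8)·130 − (+0.1)·195] / -37375 = -0.002261
∂h/∂y = [(-190)·(+0.1) − 65·(+0.8)] / -37375 = +0.001900
|∇h| = √(-0.002261² + 0.001900²) = 0.002953
Seepage velocity v = K·i/n = 2.6 × 0.002953 / 0.17 = 0.04516 m/day.
t = 250 / 0.04516 = 5536 days = 15.2 years.

15 years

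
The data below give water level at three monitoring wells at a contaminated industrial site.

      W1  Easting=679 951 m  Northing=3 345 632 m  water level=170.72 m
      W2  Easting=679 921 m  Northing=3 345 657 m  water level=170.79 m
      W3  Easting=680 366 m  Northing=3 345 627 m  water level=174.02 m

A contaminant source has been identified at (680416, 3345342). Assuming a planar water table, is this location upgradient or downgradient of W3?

Taking W1 as reference: W2−W1 = (-30, 25, +0.07); W3−W1 = (415, -5, +3.30).
Determinant of the coordinate differences = (-30)·(-5) − 415·25 = -10225.
∂h/∂x = [(+0.07)·(-5) − (+3.30)·25] / -10225 = +0.008103
∂h/∂y = [(-30)·(+3.30) − 415·(+0.07)] / -10225 = +0.01252
Head at (680416, 3345342) = 170.72 + (+0.008103)·(465) + (+0.01252)·(-290) = 170.86 m.
That is lower than the 174.02 m at W3, so the point is downgradient.

downgradient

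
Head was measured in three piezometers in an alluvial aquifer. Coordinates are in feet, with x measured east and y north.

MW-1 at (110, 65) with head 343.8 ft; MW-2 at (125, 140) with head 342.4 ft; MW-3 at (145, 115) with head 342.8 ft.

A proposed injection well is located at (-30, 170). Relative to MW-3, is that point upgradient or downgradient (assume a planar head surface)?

downgradient

Differences from MW-1: to MW-2 (Δx, Δy, Δh) = (15, 75, -1.4); to MW-3 = (35, 50, -1.0).
Determinant of the coordinate differences = 15·50 − 35·75 = -1875.
∂h/∂x = [(-1.4)·50 − (-1.0)·75] / -1875 = -0.002667
∂h/∂y = [15·(-1.0) − 35·(-1.4)] / -1875 = -0.01813
Head at (-30, 170) = 343.8 + (-0.002667)·(-140) + (-0.01813)·(105) = 342.27 ft.
That is lower than the 342.8 ft at MW-3, so the point is downgradient.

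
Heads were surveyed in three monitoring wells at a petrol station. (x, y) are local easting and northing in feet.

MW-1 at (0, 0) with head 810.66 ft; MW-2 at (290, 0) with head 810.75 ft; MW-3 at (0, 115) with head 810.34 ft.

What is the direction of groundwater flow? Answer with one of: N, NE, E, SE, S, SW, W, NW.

N

∂h/∂x = (810.75 − 810.66) / (290 − 0) = +0.0003103
∂h/∂y = (810.34 − 810.66) / (115 − 0) = -0.002783
Flow = −∇h = (-0.0003103 east, +0.002783 north), which points north.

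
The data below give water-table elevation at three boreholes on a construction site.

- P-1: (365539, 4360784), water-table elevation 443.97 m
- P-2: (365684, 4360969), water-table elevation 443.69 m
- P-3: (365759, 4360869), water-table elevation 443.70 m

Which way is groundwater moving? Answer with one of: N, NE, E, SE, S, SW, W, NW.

NE

Differences from P-1: to P-2 (Δx, Δy, Δh) = (145, 185, -0.28); to P-3 = (220, 85, -0.27).
Determinant of the coordinate differences = 145·85 − 220·185 = -28375.
∂h/∂x = [(-0.28)·85 − (-0.27)·185] / -28375 = -0.0009216
∂h/∂y = [145·(-0.27) − 220·(-0.28)] / -28375 = -0.0007912
Flow = −∇h = (+0.0009216 east, +0.0007912 north), which points northeast.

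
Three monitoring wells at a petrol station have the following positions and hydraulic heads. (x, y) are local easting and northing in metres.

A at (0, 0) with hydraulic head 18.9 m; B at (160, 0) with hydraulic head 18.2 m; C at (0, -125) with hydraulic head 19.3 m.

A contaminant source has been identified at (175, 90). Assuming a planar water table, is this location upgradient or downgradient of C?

downgradient

∂h/∂x = (18.2 − 18.9) / (160 − 0) = -0.004375
∂h/∂y = (19.3 − 18.9) / (-125 − 0) = -0.003200
Head at (175, 90) = 18.9 + (-0.004375)·(175) + (-0.003200)·(90) = 17.85 m.
That is lower than the 19.3 m at C, so the point is downgradient.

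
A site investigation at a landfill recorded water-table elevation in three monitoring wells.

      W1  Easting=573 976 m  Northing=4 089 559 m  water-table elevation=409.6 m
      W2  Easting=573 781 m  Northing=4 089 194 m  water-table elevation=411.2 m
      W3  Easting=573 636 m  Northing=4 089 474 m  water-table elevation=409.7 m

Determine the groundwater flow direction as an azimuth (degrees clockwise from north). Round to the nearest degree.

Three-point gradient (reference W1): Δ to W2 = (-195, -365, +1.6), Δ to W3 = (-340, -85, +0.1).
∂h/∂x = +0.0009254, ∂h/∂y = -0.004878 (det = -107525).
Flow direction (−∇h) has components (-0.0009254 E, +0.004878 N).
Azimuth = atan2(E, N) = atan2(-0.0009254, +0.004878) = 349.3° ≈ 349°.

349°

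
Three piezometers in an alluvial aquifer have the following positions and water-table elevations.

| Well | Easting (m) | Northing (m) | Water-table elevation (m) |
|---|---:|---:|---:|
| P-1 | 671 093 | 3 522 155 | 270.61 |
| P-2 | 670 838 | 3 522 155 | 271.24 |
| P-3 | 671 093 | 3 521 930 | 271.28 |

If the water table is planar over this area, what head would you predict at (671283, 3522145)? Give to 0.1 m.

∂h/∂x = (271.24 − 270.61) / (670838 − 671093) = -0.002471
∂h/∂y = (271.28 − 270.61) / (3521930 − 3522155) = -0.002978
h(671283, 3522145) = 270.61 + (-0.002471)·(190) + (-0.002978)·(-10) = 270.61 -0.469 +0.030 = 270.170 m.

270.2 m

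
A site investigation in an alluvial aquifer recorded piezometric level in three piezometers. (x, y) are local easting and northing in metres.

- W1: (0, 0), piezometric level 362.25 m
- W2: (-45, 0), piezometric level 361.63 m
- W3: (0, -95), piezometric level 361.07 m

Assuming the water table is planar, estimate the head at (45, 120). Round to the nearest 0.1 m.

364.4 m

∂h/∂x = (361.63 − 362.25) / (-45 − 0) = +0.01378
∂h/∂y = (361.07 − 362.25) / (-95 − 0) = +0.01242
h(45, 120) = 362.25 + (+0.01378)·(45) + (+0.01242)·(120) = 362.25 +0.620 +1.491 = 364.361 m.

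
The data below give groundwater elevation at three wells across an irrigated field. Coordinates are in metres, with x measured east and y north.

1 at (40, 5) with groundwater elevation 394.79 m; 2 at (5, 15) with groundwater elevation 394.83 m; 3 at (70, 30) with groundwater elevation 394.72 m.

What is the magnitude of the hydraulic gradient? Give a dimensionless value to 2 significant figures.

Three-point gradient (reference 1): Δ to 2 = (-35, 10, +0.04), Δ to 3 = (30, 25, -0.07).
∂h/∂x = -0.001447, ∂h/∂y = -0.001064 (det = -1175).
|∇h| = √(-0.001447² + -0.001064²) = 0.001796

0.0018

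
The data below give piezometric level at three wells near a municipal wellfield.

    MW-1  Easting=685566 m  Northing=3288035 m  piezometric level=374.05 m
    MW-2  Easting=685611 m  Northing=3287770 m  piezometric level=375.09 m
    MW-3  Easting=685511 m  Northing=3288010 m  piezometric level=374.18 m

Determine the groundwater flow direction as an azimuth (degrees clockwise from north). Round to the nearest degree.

008°

Taking MW-1 as reference: MW-2−MW-1 = (45, -265, +1.04); MW-3−MW-1 = (-55, -25, +0.13).
Determinant of the coordinate differences = 45·(-25) − (-55)·(-265) = -15700.
∂h/∂x = [(+1.04)·(-25) − (+0.13)·(-265)] / -15700 = -0.0005382
∂h/∂y = [45·(+0.13) − (-55)·(+1.04)] / -15700 = -0.004016
Flow direction (−∇h) has components (+0.0005382 E, +0.004016 N).
Azimuth = atan2(E, N) = atan2(+0.0005382, +0.004016) = 7.6° ≈ 008°.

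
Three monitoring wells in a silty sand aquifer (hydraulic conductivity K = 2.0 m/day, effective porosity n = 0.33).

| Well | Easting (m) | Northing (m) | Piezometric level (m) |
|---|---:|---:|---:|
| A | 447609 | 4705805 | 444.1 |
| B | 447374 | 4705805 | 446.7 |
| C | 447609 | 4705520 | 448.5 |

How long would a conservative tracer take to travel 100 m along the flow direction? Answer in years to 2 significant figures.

∂h/∂x = (446.7 − 444.1) / (447374 − 447609) = -0.01106
∂h/∂y = (448.5 − 444.1) / (4705520 − 4705805) = -0.01544
|∇h| = √(-0.01106² + -0.01544²) = 0.01899
Seepage velocity v = K·i/n = 2.0 × 0.01899 / 0.33 = 0.1151 m/day.
t = 100 / 0.1151 = 868.8 days = 2.38 years.

2.4 years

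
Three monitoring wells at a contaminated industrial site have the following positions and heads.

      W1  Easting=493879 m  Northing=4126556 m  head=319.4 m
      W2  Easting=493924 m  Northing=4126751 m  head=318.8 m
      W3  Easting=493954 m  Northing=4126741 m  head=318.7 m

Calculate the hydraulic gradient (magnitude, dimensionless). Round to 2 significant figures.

Differences from W1: to W2 (Δx, Δy, Δh) = (45, 195, -0.6); to W3 = (75, 185, -0.7).
Solve a·Δx + b·Δy = Δh: det = 45·185 − 75·195 = -6300.
∂h/∂x = [(-0.6)·185 − (-0.7)·195] / -6300 = -0.004048
∂h/∂y = [45·(-0.7) − 75·(-0.6)] / -6300 = -0.002143
|∇h| = √(-0.004048² + -0.002143²) = 0.00458

0.0046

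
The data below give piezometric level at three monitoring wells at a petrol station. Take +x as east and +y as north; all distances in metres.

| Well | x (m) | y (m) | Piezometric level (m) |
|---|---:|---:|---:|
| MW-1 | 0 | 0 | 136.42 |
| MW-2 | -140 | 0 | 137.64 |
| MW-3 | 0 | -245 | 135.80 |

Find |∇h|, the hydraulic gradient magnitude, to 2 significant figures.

0.0091

∂h/∂x = (137.64 − 136.42) / (-140 − 0) = -0.008714
∂h/∂y = (135.80 − 136.42) / (-245 − 0) = +0.002531
|∇h| = √(-0.008714² + 0.002531²) = 0.009074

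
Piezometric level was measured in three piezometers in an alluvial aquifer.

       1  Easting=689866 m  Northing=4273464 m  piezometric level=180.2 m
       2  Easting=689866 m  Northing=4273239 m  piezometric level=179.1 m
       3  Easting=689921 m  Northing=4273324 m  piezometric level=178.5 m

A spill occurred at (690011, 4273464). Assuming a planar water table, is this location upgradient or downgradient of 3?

Taking 1 as reference: 2−1 = (0, -225, -1.1); 3−1 = (55, -140, -1.7).
Determinant of the coordinate differences = 0·(-140) − 55·(-225) = 12375.
∂h/∂x = [(-1.1)·(-140) − (-1.7)·(-225)] / 12375 = -0.01846
∂h/∂y = [0·(-1.7) − 55·(-1.1)] / 12375 = +0.004889
Head at (690011, 4273464) = 180.2 + (-0.01846)·(145) + (+0.004889)·(0) = 177.52 m.
That is lower than the 178.5 m at 3, so the point is downgradient.

downgradient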